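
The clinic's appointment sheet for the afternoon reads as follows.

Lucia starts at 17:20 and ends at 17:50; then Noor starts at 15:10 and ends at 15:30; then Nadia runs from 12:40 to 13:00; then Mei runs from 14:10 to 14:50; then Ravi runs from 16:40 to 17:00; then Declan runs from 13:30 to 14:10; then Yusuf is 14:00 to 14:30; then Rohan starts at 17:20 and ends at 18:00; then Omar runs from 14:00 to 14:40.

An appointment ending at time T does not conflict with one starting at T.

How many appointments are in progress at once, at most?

Sweep the timeline, counting +1 at each start and −1 at each end (ends before starts at a tie):
12:40 start Nadia → 1
13:00 end Nadia → 0
13:30 start Declan → 1
14:00 start Omar → 2
14:00 start Yusuf → 3
14:10 end Declan → 2
14:10 start Mei → 3
14:30 end Yusuf → 2
14:40 end Omar → 1
14:50 end Mei → 0
15:10 start Noor → 1
15:30 end Noor → 0
16:40 start Ravi → 1
17:00 end Ravi → 0
17:20 start Lucia → 1
17:20 start Rohan → 2
17:50 end Lucia → 1
18:00 end Rohan → 0
Peak is 3, at 14:00 (Declan, Omar, Yusuf).

3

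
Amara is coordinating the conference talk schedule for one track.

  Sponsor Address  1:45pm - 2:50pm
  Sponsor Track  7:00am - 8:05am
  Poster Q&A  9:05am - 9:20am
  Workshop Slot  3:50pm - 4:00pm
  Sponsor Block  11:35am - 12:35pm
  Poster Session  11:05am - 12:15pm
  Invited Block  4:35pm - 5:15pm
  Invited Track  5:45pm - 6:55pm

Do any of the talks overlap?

Yes

Sorted by start: Sponsor Track, Poster Q&A, Poster Session, Sponsor Block, Sponsor Address, Workshop Slot, Invited Block, Invited Track.
Poster Q&A starts after Sponsor Track ends — done with Sponsor Track.
Poster Session starts after Poster Q&A ends — done with Poster Q&A.
Sponsor Block starts before Poster Session ends → Poster Session and Sponsor Block overlap.
That's a conflict, so the schedule is not conflict-free.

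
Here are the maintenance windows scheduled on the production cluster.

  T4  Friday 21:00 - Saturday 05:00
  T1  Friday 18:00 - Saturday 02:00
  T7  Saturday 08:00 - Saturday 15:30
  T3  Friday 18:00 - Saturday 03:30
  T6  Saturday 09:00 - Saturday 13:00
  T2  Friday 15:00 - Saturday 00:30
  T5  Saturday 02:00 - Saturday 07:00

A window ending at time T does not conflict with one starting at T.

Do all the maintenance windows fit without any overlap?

No

Sorted by start: T2, T1, T3, T4, T5, T7, T6.
T1 starts before T2 ends → T2 and T1 overlap.
That's a conflict, so the schedule is not conflict-free.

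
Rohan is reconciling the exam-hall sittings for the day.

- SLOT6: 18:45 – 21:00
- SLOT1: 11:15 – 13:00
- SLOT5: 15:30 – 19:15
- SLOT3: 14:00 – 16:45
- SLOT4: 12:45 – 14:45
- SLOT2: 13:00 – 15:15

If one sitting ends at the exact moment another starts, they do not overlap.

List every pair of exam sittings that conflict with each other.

Sorted by start: SLOT1, SLOT4, SLOT2, SLOT3, SLOT5, SLOT6.
SLOT4 starts before SLOT1 ends → SLOT1 and SLOT4 overlap.
SLOT2 starts exactly when SLOT1 ends (back-to-back, no overlap), so SLOT1 has no further overlaps.
SLOT2 starts before SLOT4 ends → SLOT4 and SLOT2 overlap.
SLOT3 starts before SLOT4 ends → SLOT4 and SLOT3 overlap.
SLOT5 starts after SLOT4 ends, so SLOT4 has no further overlaps.
SLOT3 starts before SLOT2 ends → SLOT2 and SLOT3 overlap.
SLOT5 starts after SLOT2 ends, so SLOT2 has no further overlaps.
SLOT5 starts before SLOT3 ends → SLOT3 and SLOT5 overlap.
SLOT6 starts after SLOT3 ends.
SLOT6 starts before SLOT5 ends → SLOT5 and SLOT6 overlap.

SLOT1 & SLOT4, SLOT2 & SLOT3, SLOT2 & SLOT4, SLOT3 & SLOT4, SLOT3 & SLOT5, SLOT5 & SLOT6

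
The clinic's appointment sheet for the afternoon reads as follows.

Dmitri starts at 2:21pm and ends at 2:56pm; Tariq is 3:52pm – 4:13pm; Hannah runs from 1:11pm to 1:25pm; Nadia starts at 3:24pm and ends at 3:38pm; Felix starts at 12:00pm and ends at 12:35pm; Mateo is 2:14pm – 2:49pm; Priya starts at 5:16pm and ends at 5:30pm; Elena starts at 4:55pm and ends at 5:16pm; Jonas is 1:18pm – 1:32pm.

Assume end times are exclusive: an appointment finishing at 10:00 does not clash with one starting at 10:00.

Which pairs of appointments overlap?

Dmitri & Mateo, Hannah & Jonas

Sorted by start: Felix, Hannah, Jonas, Mateo, Dmitri, Nadia, Tariq, Elena, Priya.
Hannah starts after Felix ends, so nothing later overlaps Felix either.
Jonas starts before Hannah ends → Hannah and Jonas overlap.
Mateo starts after Hannah ends, so nothing later overlaps Hannah either.
Mateo starts after Jonas ends, so nothing later overlaps Jonas either.
Dmitri starts before Mateo ends → Mateo and Dmitri overlap.
Nadia starts after Mateo ends, so nothing later overlaps Mateo either.
Nadia starts after Dmitri ends, so nothing later overlaps Dmitri either.
Tariq starts after Nadia ends, so nothing later overlaps Nadia either.
Elena starts after Tariq ends, so nothing later overlaps Tariq either.
Priya starts exactly when Elena ends (back-to-back, no overlap).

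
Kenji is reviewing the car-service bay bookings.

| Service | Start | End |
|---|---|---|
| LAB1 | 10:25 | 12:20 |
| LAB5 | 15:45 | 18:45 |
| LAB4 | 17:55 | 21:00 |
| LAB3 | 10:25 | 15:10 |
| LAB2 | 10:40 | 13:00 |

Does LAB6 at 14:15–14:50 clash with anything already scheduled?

Yes — it overlaps LAB3

LAB1: ends 12:20 at or before LAB6 starts 14:15 → clear.
LAB3: starts 10:25 before LAB6 ends 14:50, and ends 15:10 after LAB6 starts 14:15 → overlap.
LAB2: ends 13:00 at or before LAB6 starts 14:15 → clear.
LAB5: starts 15:45 at or after LAB6 ends 14:50 → clear.
LAB4: starts 17:55 at or after LAB6 ends 14:50 → clear.
LAB6 overlaps LAB3.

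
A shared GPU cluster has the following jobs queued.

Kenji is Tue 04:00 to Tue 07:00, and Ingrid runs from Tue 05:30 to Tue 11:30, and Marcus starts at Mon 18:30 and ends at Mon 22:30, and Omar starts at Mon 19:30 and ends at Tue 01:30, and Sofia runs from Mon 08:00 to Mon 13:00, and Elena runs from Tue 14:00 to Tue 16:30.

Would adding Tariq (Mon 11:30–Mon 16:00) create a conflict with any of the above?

Sofia: starts Mon 08:00 before Tariq ends Mon 16:00, and ends Mon 13:00 after Tariq starts Mon 11:30 → overlap.
Marcus: starts Mon 18:30 at or after Tariq ends Mon 16:00 → clear.
Omar: starts Mon 19:30 at or after Tariq ends Mon 16:00 → clear.
Kenji: starts Tue 04:00 at or after Tariq ends Mon 16:00 → clear.
Ingrid: starts Tue 05:30 at or after Tariq ends Mon 16:00 → clear.
Elena: starts Tue 14:00 at or after Tariq ends Mon 16:00 → clear.
Tariq overlaps Sofia.

Yes — it overlaps Sofia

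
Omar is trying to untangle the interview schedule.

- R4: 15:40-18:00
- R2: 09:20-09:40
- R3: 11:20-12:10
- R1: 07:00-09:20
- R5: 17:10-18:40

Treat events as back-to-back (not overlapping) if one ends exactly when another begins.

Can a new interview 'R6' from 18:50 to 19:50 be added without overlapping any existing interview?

R1: ends 09:20 at or before R6 starts 18:50 → clear.
R2: ends 09:40 at or before R6 starts 18:50 → clear.
R3: ends 12:10 at or before R6 starts 18:50 → clear.
R4: ends 18:00 at or before R6 starts 18:50 → clear.
R5: ends 18:40 at or before R6 starts 18:50 → clear.

Yes — the slot is free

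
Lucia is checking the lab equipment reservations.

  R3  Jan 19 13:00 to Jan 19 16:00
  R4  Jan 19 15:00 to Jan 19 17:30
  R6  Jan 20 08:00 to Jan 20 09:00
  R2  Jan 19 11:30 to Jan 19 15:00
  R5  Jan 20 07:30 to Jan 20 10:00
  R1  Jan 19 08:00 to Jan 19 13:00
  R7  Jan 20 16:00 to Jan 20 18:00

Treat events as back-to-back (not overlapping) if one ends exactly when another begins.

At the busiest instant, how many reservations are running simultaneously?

2

Sweep the timeline, counting +1 at each start and −1 at each end (ends before starts at a tie):
Jan 19 08:00 start R1 → 1
Jan 19 11:30 start R2 → 2
Jan 19 13:00 end R1 → 1
Jan 19 13:00 start R3 → 2
Jan 19 15:00 end R2 → 1
Jan 19 15:00 start R4 → 2
Jan 19 16:00 end R3 → 1
Jan 19 17:30 end R4 → 0
Jan 20 07:30 start R5 → 1
Jan 20 08:00 start R6 → 2
Jan 20 09:00 end R6 → 1
Jan 20 10:00 end R5 → 0
Jan 20 16:00 start R7 → 1
Jan 20 18:00 end R7 → 0
Peak is 2, at Jan 19 11:30 (R1, R2).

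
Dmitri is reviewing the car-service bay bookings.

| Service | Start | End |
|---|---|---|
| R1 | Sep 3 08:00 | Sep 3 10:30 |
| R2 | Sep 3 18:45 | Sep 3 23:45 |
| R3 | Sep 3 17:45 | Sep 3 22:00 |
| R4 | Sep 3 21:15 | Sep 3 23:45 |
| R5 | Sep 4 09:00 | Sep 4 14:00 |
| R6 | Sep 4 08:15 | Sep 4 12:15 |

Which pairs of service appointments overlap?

R2 & R3, R2 & R4, R3 & R4, R5 & R6

Sorted by start: R1, R3, R2, R4, R6, R5.
R3 starts after R1 ends; R1 is clear from here.
R2 starts before R3 ends → R3 and R2 overlap.
R4 starts before R3 ends → R3 and R4 overlap.
R6 starts after R3 ends; R3 is clear from here.
R4 starts before R2 ends → R2 and R4 overlap.
R6 starts after R2 ends; R2 is clear from here.
R6 starts after R4 ends; R4 is clear from here.
R5 starts before R6 ends → R6 and R5 overlap.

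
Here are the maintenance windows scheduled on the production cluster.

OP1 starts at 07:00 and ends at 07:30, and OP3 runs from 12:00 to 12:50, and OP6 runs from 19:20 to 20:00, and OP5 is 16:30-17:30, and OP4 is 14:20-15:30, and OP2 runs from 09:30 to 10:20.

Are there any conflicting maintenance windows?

No

Sorted by start: OP1, OP2, OP3, OP4, OP5, OP6.
OP2 starts after OP1 ends — done with OP1.
OP3 starts after OP2 ends — done with OP2.
OP4 starts after OP3 ends — done with OP3.
OP5 starts after OP4 ends — done with OP4.
OP6 starts after OP5 ends.
Every pair is clear; the schedule has no overlaps.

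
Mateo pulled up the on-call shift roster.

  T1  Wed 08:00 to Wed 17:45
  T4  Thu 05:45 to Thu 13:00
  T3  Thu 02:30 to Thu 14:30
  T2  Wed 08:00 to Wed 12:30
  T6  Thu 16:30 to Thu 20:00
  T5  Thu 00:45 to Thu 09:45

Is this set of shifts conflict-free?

No

Sorted by start: T1, T2, T5, T3, T4, T6.
T2 starts before T1 ends → T1 and T2 overlap.
That's a conflict, so the schedule is not conflict-free.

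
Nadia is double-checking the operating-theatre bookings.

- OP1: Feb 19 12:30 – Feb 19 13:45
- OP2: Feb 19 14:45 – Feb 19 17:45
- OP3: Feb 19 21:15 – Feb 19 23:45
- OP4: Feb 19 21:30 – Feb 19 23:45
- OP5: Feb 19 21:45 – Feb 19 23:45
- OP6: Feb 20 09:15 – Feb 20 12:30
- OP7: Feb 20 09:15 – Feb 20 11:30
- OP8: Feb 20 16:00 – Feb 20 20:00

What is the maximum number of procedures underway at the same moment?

Sort all start/end points and keep a running count:
Feb 19 12:30 start OP1 → 1
Feb 19 13:45 end OP1 → 0
Feb 19 14:45 start OP2 → 1
Feb 19 17:45 end OP2 → 0
Feb 19 21:15 start OP3 → 1
Feb 19 21:30 start OP4 → 2
Feb 19 21:45 start OP5 → 3
Feb 19 23:45 end OP3 → 2
Feb 19 23:45 end OP4 → 1
Feb 19 23:45 end OP5 → 0
Feb 20 09:15 start OP6 → 1
Feb 20 09:15 start OP7 → 2
Feb 20 11:30 end OP7 → 1
Feb 20 12:30 end OP6 → 0
Feb 20 16:00 start OP8 → 1
Feb 20 20:00 end OP8 → 0
Peak is 3, at Feb 19 21:45 (OP3, OP4, OP5).

3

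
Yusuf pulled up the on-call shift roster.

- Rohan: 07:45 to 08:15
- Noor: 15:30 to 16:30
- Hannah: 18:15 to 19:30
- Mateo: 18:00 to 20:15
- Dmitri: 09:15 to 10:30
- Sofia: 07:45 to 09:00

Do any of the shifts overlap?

Yes

Check each pair: they overlap iff neither finishes before the other starts.
Sorted by start: Rohan, Sofia, Dmitri, Noor, Mateo, Hannah.
Sofia starts before Rohan ends → Rohan and Sofia overlap.
That's a conflict, so the schedule is not conflict-free.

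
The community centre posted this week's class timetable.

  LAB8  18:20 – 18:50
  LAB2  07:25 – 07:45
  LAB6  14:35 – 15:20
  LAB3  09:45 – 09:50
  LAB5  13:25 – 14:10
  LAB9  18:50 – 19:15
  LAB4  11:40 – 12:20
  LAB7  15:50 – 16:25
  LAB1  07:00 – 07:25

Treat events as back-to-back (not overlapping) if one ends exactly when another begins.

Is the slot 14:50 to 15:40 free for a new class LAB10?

No — it overlaps LAB6

LAB1: ends 07:25 at or before LAB10 starts 14:50 → clear.
LAB2: ends 07:45 at or before LAB10 starts 14:50 → clear.
LAB3: ends 09:50 at or before LAB10 starts 14:50 → clear.
LAB4: ends 12:20 at or before LAB10 starts 14:50 → clear.
LAB5: ends 14:10 at or before LAB10 starts 14:50 → clear.
LAB6: starts 14:35 before LAB10 ends 15:40, and ends 15:20 after LAB10 starts 14:50 → overlap.
LAB7: starts 15:50 at or after LAB10 ends 15:40 → clear.
LAB8: starts 18:20 at or after LAB10 ends 15:40 → clear.
LAB9: starts 18:50 at or after LAB10 ends 15:40 → clear.
LAB10 overlaps LAB6.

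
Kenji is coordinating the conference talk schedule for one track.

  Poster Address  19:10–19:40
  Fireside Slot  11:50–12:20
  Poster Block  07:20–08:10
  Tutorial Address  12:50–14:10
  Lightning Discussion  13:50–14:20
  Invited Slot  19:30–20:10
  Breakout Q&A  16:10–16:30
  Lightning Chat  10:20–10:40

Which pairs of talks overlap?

Sorted by start: Poster Block, Lightning Chat, Fireside Slot, Tutorial Address, Lightning Discussion, Breakout Q&A, Poster Address, Invited Slot.
Lightning Chat starts after Poster Block ends, so nothing later overlaps Poster Block either.
Fireside Slot starts after Lightning Chat ends, so nothing later overlaps Lightning Chat either.
Tutorial Address starts after Fireside Slot ends, so nothing later overlaps Fireside Slot either.
Lightning Discussion starts before Tutorial Address ends → Tutorial Address and Lightning Discussion overlap.
Breakout Q&A starts after Tutorial Address ends, so nothing later overlaps Tutorial Address either.
Breakout Q&A starts after Lightning Discussion ends, so nothing later overlaps Lightning Discussion either.
Poster Address starts after Breakout Q&A ends, so nothing later overlaps Breakout Q&A either.
Invited Slot starts before Poster Address ends → Poster Address and Invited Slot overlap.

Invited Slot & Poster Address, Lightning Discussion & Tutorial Address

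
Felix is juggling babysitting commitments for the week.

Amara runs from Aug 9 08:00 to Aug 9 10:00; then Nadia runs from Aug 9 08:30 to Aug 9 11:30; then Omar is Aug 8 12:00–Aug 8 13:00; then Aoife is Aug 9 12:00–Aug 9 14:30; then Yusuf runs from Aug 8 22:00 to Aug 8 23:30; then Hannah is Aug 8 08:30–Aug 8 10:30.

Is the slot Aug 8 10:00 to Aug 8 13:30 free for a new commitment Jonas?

No — it overlaps Hannah, Omar

Hannah: starts Aug 8 08:30 before Jonas ends Aug 8 13:30, and ends Aug 8 10:30 after Jonas starts Aug 8 10:00 → overlap.
Omar: starts Aug 8 12:00 before Jonas ends Aug 8 13:30, and ends Aug 8 13:00 after Jonas starts Aug 8 10:00 → overlap.
Yusuf: starts Aug 8 22:00 at or after Jonas ends Aug 8 13:30 → clear.
Amara: starts Aug 9 08:00 at or after Jonas ends Aug 8 13:30 → clear.
Nadia: starts Aug 9 08:30 at or after Jonas ends Aug 8 13:30 → clear.
Aoife: starts Aug 9 12:00 at or after Jonas ends Aug 8 13:30 → clear.
Jonas overlaps Hannah, Omar.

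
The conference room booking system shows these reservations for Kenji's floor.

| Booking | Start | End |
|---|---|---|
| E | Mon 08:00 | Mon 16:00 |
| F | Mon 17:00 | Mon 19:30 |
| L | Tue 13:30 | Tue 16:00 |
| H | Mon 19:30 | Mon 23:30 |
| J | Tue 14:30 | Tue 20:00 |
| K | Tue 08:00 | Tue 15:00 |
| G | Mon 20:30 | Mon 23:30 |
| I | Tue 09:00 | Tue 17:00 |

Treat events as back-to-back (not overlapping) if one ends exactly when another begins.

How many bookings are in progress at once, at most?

Sort all start/end points and keep a running count:
Mon 08:00 start E → 1
Mon 16:00 end E → 0
Mon 17:00 start F → 1
Mon 19:30 end F → 0
Mon 19:30 start H → 1
Mon 20:30 start G → 2
Mon 23:30 end G → 1
Mon 23:30 end H → 0
Tue 08:00 start K → 1
Tue 09:00 start I → 2
Tue 13:30 start L → 3
Tue 14:30 start J → 4
Tue 15:00 end K → 3
Tue 16:00 end L → 2
Tue 17:00 end I → 1
Tue 20:00 end J → 0
Peak is 4, at Tue 14:30 (I, J, K, L).

4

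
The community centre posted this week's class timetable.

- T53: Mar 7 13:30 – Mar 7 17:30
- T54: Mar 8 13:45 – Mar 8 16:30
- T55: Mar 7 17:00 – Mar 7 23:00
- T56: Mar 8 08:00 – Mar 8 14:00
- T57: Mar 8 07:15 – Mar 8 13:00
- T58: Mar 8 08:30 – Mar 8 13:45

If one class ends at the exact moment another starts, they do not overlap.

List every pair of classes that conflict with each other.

T53 & T55, T54 & T56, T56 & T57, T56 & T58, T57 & T58

Sorted by start: T53, T55, T57, T56, T58, T54.
T55 starts before T53 ends → T53 and T55 overlap.
T57 starts after T53 ends, so T53 has no further overlaps.
T57 starts after T55 ends, so T55 has no further overlaps.
T56 starts before T57 ends → T57 and T56 overlap.
T58 starts before T57 ends → T57 and T58 overlap.
T54 starts after T57 ends.
T58 starts before T56 ends → T56 and T58 overlap.
T54 starts before T56 ends → T56 and T54 overlap.
T54 starts exactly when T58 ends (back-to-back, no overlap).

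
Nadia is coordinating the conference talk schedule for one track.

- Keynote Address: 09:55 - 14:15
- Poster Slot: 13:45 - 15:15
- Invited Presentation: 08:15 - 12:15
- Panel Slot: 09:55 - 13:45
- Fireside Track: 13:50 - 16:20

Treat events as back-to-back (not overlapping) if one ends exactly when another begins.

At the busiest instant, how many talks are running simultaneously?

Sort all start/end points and keep a running count:
08:15 start Invited Presentation → 1
09:55 start Keynote Address → 2
09:55 start Panel Slot → 3
12:15 end Invited Presentation → 2
13:45 end Panel Slot → 1
13:45 start Poster Slot → 2
13:50 start Fireside Track → 3
14:15 end Keynote Address → 2
15:15 end Poster Slot → 1
16:20 end Fireside Track → 0
Peak is 3, at 09:55 (Invited Presentation, Keynote Address, Panel Slot).

3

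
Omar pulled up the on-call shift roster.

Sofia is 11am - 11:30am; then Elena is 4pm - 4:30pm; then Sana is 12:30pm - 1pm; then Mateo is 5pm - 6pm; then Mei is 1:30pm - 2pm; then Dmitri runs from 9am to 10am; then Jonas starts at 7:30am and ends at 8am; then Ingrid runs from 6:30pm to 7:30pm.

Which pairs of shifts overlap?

Sorted by start: Jonas, Dmitri, Sofia, Sana, Mei, Elena, Mateo, Ingrid.
Dmitri starts after Jonas ends; Jonas is clear from here.
Sofia starts after Dmitri ends; Dmitri is clear from here.
Sana starts after Sofia ends; Sofia is clear from here.
Mei starts after Sana ends; Sana is clear from here.
Elena starts after Mei ends; Mei is clear from here.
Mateo starts after Elena ends; Elena is clear from here.
Ingrid starts after Mateo ends.

no conflicts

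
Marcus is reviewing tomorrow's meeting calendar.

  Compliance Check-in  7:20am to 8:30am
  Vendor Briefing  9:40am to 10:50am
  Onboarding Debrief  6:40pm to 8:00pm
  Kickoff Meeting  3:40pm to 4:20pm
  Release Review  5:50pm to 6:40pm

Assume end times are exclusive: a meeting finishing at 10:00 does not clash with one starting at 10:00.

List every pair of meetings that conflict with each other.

Sorted by start: Compliance Check-in, Vendor Briefing, Kickoff Meeting, Release Review, Onboarding Debrief.
Vendor Briefing starts after Compliance Check-in ends — done with Compliance Check-in.
Kickoff Meeting starts after Vendor Briefing ends — done with Vendor Briefing.
Release Review starts after Kickoff Meeting ends — done with Kickoff Meeting.
Onboarding Debrief starts exactly when Release Review ends (back-to-back, no overlap).

no overlapping pairs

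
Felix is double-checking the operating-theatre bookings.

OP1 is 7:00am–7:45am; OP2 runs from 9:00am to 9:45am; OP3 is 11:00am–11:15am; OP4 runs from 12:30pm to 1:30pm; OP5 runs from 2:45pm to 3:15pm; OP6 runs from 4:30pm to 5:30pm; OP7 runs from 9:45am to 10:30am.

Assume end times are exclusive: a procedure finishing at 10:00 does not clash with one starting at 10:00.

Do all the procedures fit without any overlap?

Yes

Sorted by start: OP1, OP2, OP7, OP3, OP4, OP5, OP6.
OP2 starts after OP1 ends; OP1 is clear from here.
OP7 starts exactly when OP2 ends (back-to-back, no overlap); OP2 is clear from here.
OP3 starts after OP7 ends; OP7 is clear from here.
OP4 starts after OP3 ends; OP3 is clear from here.
OP5 starts after OP4 ends; OP4 is clear from here.
OP6 starts after OP5 ends.
Every pair is clear; the schedule has no overlaps.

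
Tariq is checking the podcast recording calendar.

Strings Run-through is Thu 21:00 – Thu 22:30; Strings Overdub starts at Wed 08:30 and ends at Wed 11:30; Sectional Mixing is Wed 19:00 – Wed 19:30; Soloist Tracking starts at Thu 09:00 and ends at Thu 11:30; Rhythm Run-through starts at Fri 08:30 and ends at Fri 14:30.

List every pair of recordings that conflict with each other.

no conflicts

Two intervals overlap when each starts before the other ends.
Sorted by start: Strings Overdub, Sectional Mixing, Soloist Tracking, Strings Run-through, Rhythm Run-through.
Sectional Mixing starts after Strings Overdub ends, so nothing later overlaps Strings Overdub either.
Soloist Tracking starts after Sectional Mixing ends, so nothing later overlaps Sectional Mixing either.
Strings Run-through starts after Soloist Tracking ends, so nothing later overlaps Soloist Tracking either.
Rhythm Run-through starts after Strings Run-through ends.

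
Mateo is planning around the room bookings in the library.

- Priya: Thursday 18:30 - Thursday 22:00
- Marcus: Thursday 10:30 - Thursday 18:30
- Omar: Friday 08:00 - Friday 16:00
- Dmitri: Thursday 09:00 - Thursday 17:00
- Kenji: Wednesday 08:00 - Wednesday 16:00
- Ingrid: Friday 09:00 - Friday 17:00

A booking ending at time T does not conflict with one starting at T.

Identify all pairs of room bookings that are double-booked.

Sorted by start: Kenji, Dmitri, Marcus, Priya, Omar, Ingrid.
Dmitri starts after Kenji ends — done with Kenji.
Marcus starts before Dmitri ends → Dmitri and Marcus overlap.
Priya starts after Dmitri ends — done with Dmitri.
Priya starts exactly when Marcus ends (back-to-back, no overlap) — done with Marcus.
Omar starts after Priya ends — done with Priya.
Ingrid starts before Omar ends → Omar and Ingrid overlap.

Dmitri & Marcus, Ingrid & Omar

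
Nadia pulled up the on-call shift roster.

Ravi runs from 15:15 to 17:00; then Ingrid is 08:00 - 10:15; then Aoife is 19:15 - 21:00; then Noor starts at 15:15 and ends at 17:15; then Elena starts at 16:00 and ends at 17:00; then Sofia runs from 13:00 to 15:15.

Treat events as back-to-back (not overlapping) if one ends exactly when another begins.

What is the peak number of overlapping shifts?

3

Sort all start/end points and keep a running count:
08:00 start Ingrid → 1
10:15 end Ingrid → 0
13:00 start Sofia → 1
15:15 end Sofia → 0
15:15 start Noor → 1
15:15 start Ravi → 2
16:00 start Elena → 3
17:00 end Elena → 2
17:00 end Ravi → 1
17:15 end Noor → 0
19:15 start Aoife → 1
21:00 end Aoife → 0
Peak is 3, at 16:00 (Elena, Noor, Ravi).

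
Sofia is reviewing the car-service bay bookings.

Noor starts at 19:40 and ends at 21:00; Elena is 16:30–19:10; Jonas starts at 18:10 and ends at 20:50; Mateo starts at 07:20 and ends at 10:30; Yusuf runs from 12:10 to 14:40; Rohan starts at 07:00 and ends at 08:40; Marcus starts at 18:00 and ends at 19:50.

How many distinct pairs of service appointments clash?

Sorted by start: Rohan, Mateo, Yusuf, Elena, Marcus, Jonas, Noor.
Mateo starts before Rohan ends → Rohan and Mateo overlap.
Yusuf starts after Rohan ends; Rohan is clear from here.
Yusuf starts after Mateo ends; Mateo is clear from here.
Elena starts after Yusuf ends; Yusuf is clear from here.
Marcus starts before Elena ends → Elena and Marcus overlap.
Jonas starts before Elena ends → Elena and Jonas overlap.
Noor starts after Elena ends.
Jonas starts before Marcus ends → Marcus and Jonas overlap.
Noor starts before Marcus ends → Marcus and Noor overlap.
Noor starts before Jonas ends → Jonas and Noor overlap.
Overlapping pairs: Elena & Jonas, Elena & Marcus, Jonas & Marcus, Jonas & Noor, Marcus & Noor, Mateo & Rohan — 6 in total.

6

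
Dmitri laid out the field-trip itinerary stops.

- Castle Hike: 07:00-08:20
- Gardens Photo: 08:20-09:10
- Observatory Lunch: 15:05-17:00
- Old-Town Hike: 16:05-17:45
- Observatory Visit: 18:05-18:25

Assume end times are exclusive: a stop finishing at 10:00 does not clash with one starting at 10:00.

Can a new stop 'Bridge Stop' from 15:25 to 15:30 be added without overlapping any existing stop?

Castle Hike: ends 08:20 at or before Bridge Stop starts 15:25 → clear.
Gardens Photo: ends 09:10 at or before Bridge Stop starts 15:25 → clear.
Observatory Lunch: starts 15:05 before Bridge Stop ends 15:30, and ends 17:00 after Bridge Stop starts 15:25 → overlap.
Old-Town Hike: starts 16:05 at or after Bridge Stop ends 15:30 → clear.
Observatory Visit: starts 18:05 at or after Bridge Stop ends 15:30 → clear.
Bridge Stop overlaps Observatory Lunch.

No — it overlaps Observatory Lunch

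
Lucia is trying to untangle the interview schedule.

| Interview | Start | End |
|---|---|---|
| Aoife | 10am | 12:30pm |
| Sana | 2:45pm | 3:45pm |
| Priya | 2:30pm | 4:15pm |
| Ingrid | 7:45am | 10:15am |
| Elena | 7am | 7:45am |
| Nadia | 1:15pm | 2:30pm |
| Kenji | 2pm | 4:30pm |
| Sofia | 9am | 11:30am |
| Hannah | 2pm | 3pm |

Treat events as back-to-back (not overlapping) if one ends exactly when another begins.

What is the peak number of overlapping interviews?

4

Sort all start/end points and keep a running count:
7am start Elena → 1
7:45am end Elena → 0
7:45am start Ingrid → 1
9am start Sofia → 2
10am start Aoife → 3
10:15am end Ingrid → 2
11:30am end Sofia → 1
12:30pm end Aoife → 0
1:15pm start Nadia → 1
2pm start Hannah → 2
2pm start Kenji → 3
2:30pm end Nadia → 2
2:30pm start Priya → 3
2:45pm start Sana → 4
3pm end Hannah → 3
3:45pm end Sana → 2
4:15pm end Priya → 1
4:30pm end Kenji → 0
Peak is 4, at 2:45pm (Hannah, Kenji, Priya, Sana).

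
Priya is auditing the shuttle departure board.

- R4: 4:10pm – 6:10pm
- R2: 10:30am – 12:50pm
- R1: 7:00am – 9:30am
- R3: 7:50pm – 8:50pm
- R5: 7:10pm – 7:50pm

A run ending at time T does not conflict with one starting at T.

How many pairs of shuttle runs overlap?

Sorted by start: R1, R2, R4, R5, R3.
R2 starts after R1 ends, so R1 has no further overlaps.
R4 starts after R2 ends, so R2 has no further overlaps.
R5 starts after R4 ends, so R4 has no further overlaps.
R3 starts exactly when R5 ends (back-to-back, no overlap).
No pair overlaps.

0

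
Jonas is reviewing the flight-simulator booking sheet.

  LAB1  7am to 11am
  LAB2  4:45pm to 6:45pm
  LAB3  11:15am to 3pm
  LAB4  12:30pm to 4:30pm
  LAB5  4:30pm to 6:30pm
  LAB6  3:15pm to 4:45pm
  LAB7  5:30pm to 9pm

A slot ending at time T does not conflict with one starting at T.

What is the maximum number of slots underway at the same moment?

Sweep the timeline, counting +1 at each start and −1 at each end (ends before starts at a tie):
7am start LAB1 → 1
11am end LAB1 → 0
11:15am start LAB3 → 1
12:30pm start LAB4 → 2
3pm end LAB3 → 1
3:15pm start LAB6 → 2
4:30pm end LAB4 → 1
4:30pm start LAB5 → 2
4:45pm end LAB6 → 1
4:45pm start LAB2 → 2
5:30pm start LAB7 → 3
6:30pm end LAB5 → 2
6:45pm end LAB2 → 1
9pm end LAB7 → 0
Peak is 3, at 5:30pm (LAB2, LAB5, LAB7).

3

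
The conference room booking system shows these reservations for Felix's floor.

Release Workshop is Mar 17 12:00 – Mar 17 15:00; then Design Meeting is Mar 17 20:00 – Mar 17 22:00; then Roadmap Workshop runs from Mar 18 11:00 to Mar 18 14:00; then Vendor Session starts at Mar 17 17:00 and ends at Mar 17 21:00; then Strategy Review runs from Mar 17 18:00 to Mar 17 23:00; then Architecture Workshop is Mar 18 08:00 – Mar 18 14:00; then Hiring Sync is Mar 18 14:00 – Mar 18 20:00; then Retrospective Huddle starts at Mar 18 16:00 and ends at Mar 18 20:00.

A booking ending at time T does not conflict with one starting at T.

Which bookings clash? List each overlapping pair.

Check each pair: they overlap iff neither finishes before the other starts.
Sorted by start: Release Workshop, Vendor Session, Strategy Review, Design Meeting, Architecture Workshop, Roadmap Workshop, Hiring Sync, Retrospective Huddle.
Vendor Session starts after Release Workshop ends, so nothing later overlaps Release Workshop either.
Strategy Review starts before Vendor Session ends → Vendor Session and Strategy Review overlap.
Design Meeting starts before Vendor Session ends → Vendor Session and Design Meeting overlap.
Architecture Workshop starts after Vendor Session ends, so nothing later overlaps Vendor Session either.
Design Meeting starts before Strategy Review ends → Strategy Review and Design Meeting overlap.
Architecture Workshop starts after Strategy Review ends, so nothing later overlaps Strategy Review either.
Architecture Workshop starts after Design Meeting ends, so nothing later overlaps Design Meeting either.
Roadmap Workshop starts before Architecture Workshop ends → Architecture Workshop and Roadmap Workshop overlap.
Hiring Sync starts exactly when Architecture Workshop ends (back-to-back, no overlap), so nothing later overlaps Architecture Workshop either.
Hiring Sync starts exactly when Roadmap Workshop ends (back-to-back, no overlap), so nothing later overlaps Roadmap Workshop either.
Retrospective Huddle starts before Hiring Sync ends → Hiring Sync and Retrospective Huddle overlap.

Architecture Workshop & Roadmap Workshop, Design Meeting & Strategy Review, Design Meeting & Vendor Session, Hiring Sync & Retrospective Huddle, Strategy Review & Vendor Session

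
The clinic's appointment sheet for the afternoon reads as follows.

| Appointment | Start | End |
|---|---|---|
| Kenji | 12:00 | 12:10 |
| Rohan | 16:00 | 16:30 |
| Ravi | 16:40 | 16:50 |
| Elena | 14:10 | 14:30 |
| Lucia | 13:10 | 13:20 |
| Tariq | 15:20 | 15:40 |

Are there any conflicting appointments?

Sorted by start: Kenji, Lucia, Elena, Tariq, Rohan, Ravi.
Lucia starts after Kenji ends, so Kenji has no further overlaps.
Elena starts after Lucia ends, so Lucia has no further overlaps.
Tariq starts after Elena ends, so Elena has no further overlaps.
Rohan starts after Tariq ends, so Tariq has no further overlaps.
Ravi starts after Rohan ends.
Every pair is clear; the schedule has no overlaps.

No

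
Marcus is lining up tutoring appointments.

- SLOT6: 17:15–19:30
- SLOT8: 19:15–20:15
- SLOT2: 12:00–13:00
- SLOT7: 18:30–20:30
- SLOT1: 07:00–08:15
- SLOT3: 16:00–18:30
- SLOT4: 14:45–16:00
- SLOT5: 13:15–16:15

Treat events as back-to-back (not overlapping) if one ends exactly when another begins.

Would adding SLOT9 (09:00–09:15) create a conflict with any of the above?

SLOT1: ends 08:15 at or before SLOT9 starts 09:00 → clear.
SLOT2: starts 12:00 at or after SLOT9 ends 09:15 → clear.
SLOT5: starts 13:15 at or after SLOT9 ends 09:15 → clear.
SLOT4: starts 14:45 at or after SLOT9 ends 09:15 → clear.
SLOT3: starts 16:00 at or after SLOT9 ends 09:15 → clear.
SLOT6: starts 17:15 at or after SLOT9 ends 09:15 → clear.
SLOT7: starts 18:30 at or after SLOT9 ends 09:15 → clear.
SLOT8: starts 19:15 at or after SLOT9 ends 09:15 → clear.

No — it doesn't clash with anything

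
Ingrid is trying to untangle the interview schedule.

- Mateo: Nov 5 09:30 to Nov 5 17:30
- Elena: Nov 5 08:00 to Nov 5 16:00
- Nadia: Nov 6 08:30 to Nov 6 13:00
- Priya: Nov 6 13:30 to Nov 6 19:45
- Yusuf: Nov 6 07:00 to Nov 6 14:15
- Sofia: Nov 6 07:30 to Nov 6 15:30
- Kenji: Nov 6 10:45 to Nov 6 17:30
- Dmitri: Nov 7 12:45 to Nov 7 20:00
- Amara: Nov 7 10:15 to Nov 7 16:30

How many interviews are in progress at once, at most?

Sort all start/end points and keep a running count:
Nov 5 08:00 start Elena → 1
Nov 5 09:30 start Mateo → 2
Nov 5 16:00 end Elena → 1
Nov 5 17:30 end Mateo → 0
Nov 6 07:00 start Yusuf → 1
Nov 6 07:30 start Sofia → 2
Nov 6 08:30 start Nadia → 3
Nov 6 10:45 start Kenji → 4
Nov 6 13:00 end Nadia → 3
Nov 6 13:30 start Priya → 4
Nov 6 14:15 end Yusuf → 3
Nov 6 15:30 end Sofia → 2
Nov 6 17:30 end Kenji → 1
Nov 6 19:45 end Priya → 0
Nov 7 10:15 start Amara → 1
Nov 7 12:45 start Dmitri → 2
Nov 7 16:30 end Amara → 1
Nov 7 20:00 end Dmitri → 0
Peak is 4, at Nov 6 10:45 (Kenji, Nadia, Sofia, Yusuf).

4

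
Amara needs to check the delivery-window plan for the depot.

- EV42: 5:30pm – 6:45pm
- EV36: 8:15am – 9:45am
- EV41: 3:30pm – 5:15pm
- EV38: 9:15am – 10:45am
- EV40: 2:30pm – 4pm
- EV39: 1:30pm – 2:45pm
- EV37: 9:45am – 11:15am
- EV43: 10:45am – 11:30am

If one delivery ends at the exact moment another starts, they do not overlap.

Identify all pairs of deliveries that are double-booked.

EV36 & EV38, EV37 & EV38, EV37 & EV43, EV39 & EV40, EV40 & EV41

Sorted by start: EV36, EV38, EV37, EV43, EV39, EV40, EV41, EV42.
EV38 starts before EV36 ends → EV36 and EV38 overlap.
EV37 starts exactly when EV36 ends (back-to-back, no overlap); EV36 is clear from here.
EV37 starts before EV38 ends → EV38 and EV37 overlap.
EV43 starts exactly when EV38 ends (back-to-back, no overlap); EV38 is clear from here.
EV43 starts before EV37 ends → EV37 and EV43 overlap.
EV39 starts after EV37 ends; EV37 is clear from here.
EV39 starts after EV43 ends; EV43 is clear from here.
EV40 starts before EV39 ends → EV39 and EV40 overlap.
EV41 starts after EV39 ends; EV39 is clear from here.
EV41 starts before EV40 ends → EV40 and EV41 overlap.
EV42 starts after EV40 ends.
EV42 starts after EV41 ends.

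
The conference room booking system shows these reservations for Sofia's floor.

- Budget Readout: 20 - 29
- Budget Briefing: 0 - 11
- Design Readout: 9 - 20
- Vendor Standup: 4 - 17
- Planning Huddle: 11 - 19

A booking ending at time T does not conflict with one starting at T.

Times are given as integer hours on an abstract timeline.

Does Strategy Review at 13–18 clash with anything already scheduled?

Budget Briefing: ends 11 at or before Strategy Review starts 13 → clear.
Vendor Standup: starts 4 before Strategy Review ends 18, and ends 17 after Strategy Review starts 13 → overlap.
Design Readout: starts 9 before Strategy Review ends 18, and ends 20 after Strategy Review starts 13 → overlap.
Planning Huddle: starts 11 before Strategy Review ends 18, and ends 19 after Strategy Review starts 13 → overlap.
Budget Readout: starts 20 at or after Strategy Review ends 18 → clear.
Strategy Review overlaps Vendor Standup, Design Readout, Planning Huddle.

Yes — it overlaps Design Readout, Planning Huddle, Vendor Standup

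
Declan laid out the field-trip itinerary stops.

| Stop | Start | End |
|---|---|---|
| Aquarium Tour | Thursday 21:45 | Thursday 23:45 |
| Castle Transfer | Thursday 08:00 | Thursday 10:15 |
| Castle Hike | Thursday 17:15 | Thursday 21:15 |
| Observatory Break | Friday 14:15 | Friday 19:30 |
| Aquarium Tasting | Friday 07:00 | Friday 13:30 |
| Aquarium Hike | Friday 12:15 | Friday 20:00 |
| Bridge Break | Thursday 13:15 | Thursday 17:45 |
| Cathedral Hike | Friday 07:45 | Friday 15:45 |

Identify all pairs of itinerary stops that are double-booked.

Aquarium Hike & Aquarium Tasting, Aquarium Hike & Cathedral Hike, Aquarium Hike & Observatory Break, Aquarium Tasting & Cathedral Hike, Bridge Break & Castle Hike, Cathedral Hike & Observatory Break

Check each pair: they overlap iff neither finishes before the other starts.
Sorted by start: Castle Transfer, Bridge Break, Castle Hike, Aquarium Tour, Aquarium Tasting, Cathedral Hike, Aquarium Hike, Observatory Break.
Bridge Break starts after Castle Transfer ends, so Castle Transfer has no further overlaps.
Castle Hike starts before Bridge Break ends → Bridge Break and Castle Hike overlap.
Aquarium Tour starts after Bridge Break ends, so Bridge Break has no further overlaps.
Aquarium Tour starts after Castle Hike ends, so Castle Hike has no further overlaps.
Aquarium Tasting starts after Aquarium Tour ends, so Aquarium Tour has no further overlaps.
Cathedral Hike starts before Aquarium Tasting ends → Aquarium Tasting and Cathedral Hike overlap.
Aquarium Hike starts before Aquarium Tasting ends → Aquarium Tasting and Aquarium Hike overlap.
Observatory Break starts after Aquarium Tasting ends.
Aquarium Hike starts before Cathedral Hike ends → Cathedral Hike and Aquarium Hike overlap.
Observatory Break starts before Cathedral Hike ends → Cathedral Hike and Observatory Break overlap.
Observatory Break starts before Aquarium Hike ends → Aquarium Hike and Observatory Break overlap.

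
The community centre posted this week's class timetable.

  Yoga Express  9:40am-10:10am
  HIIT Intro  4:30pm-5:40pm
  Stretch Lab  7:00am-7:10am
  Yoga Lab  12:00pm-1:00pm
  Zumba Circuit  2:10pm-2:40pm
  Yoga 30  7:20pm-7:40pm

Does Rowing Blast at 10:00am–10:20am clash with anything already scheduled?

Yes — it overlaps Yoga Express

Stretch Lab: ends 7:10am at or before Rowing Blast starts 10:00am → clear.
Yoga Express: starts 9:40am before Rowing Blast ends 10:20am, and ends 10:10am after Rowing Blast starts 10:00am → overlap.
Yoga Lab: starts 12:00pm at or after Rowing Blast ends 10:20am → clear.
Zumba Circuit: starts 2:10pm at or after Rowing Blast ends 10:20am → clear.
HIIT Intro: starts 4:30pm at or after Rowing Blast ends 10:20am → clear.
Yoga 30: starts 7:20pm at or after Rowing Blast ends 10:20am → clear.
Rowing Blast overlaps Yoga Express.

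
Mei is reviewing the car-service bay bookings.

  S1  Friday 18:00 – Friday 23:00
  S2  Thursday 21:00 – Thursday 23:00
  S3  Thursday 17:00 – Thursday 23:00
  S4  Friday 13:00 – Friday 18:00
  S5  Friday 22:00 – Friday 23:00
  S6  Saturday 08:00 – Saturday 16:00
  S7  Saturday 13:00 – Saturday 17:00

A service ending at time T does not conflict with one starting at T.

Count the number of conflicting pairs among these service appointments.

Sorted by start: S3, S2, S4, S1, S5, S6, S7.
S2 starts before S3 ends → S3 and S2 overlap.
S4 starts after S3 ends, so S3 has no further overlaps.
S4 starts after S2 ends, so S2 has no further overlaps.
S1 starts exactly when S4 ends (back-to-back, no overlap), so S4 has no further overlaps.
S5 starts before S1 ends → S1 and S5 overlap.
S6 starts after S1 ends, so S1 has no further overlaps.
S6 starts after S5 ends, so S5 has no further overlaps.
S7 starts before S6 ends → S6 and S7 overlap.
Overlapping pairs: S1 & S5, S2 & S3, S6 & S7 — 3 in total.

3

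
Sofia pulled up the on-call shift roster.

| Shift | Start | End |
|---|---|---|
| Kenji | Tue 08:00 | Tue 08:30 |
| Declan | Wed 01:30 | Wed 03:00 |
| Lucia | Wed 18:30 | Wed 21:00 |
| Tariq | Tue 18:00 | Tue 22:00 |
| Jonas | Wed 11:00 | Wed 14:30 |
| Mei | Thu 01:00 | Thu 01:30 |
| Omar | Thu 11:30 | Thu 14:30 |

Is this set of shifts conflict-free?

Yes

Check each pair: they overlap iff neither finishes before the other starts.
Sorted by start: Kenji, Tariq, Declan, Jonas, Lucia, Mei, Omar.
Tariq starts after Kenji ends, so Kenji has no further overlaps.
Declan starts after Tariq ends, so Tariq has no further overlaps.
Jonas starts after Declan ends, so Declan has no further overlaps.
Lucia starts after Jonas ends, so Jonas has no further overlaps.
Mei starts after Lucia ends, so Lucia has no further overlaps.
Omar starts after Mei ends.
Every pair is clear; the schedule has no overlaps.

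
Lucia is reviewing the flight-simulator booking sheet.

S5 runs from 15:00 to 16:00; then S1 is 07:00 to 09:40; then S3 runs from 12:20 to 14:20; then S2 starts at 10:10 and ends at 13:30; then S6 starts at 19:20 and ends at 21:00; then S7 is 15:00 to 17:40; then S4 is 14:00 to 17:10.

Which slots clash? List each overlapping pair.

S2 & S3, S3 & S4, S4 & S5, S4 & S7, S5 & S7

Two intervals overlap when each starts before the other ends.
Sorted by start: S1, S2, S3, S4, S5, S7, S6.
S2 starts after S1 ends, so nothing later overlaps S1 either.
S3 starts before S2 ends → S2 and S3 overlap.
S4 starts after S2 ends, so nothing later overlaps S2 either.
S4 starts before S3 ends → S3 and S4 overlap.
S5 starts after S3 ends, so nothing later overlaps S3 either.
S5 starts before S4 ends → S4 and S5 overlap.
S7 starts before S4 ends → S4 and S7 overlap.
S6 starts after S4 ends.
S7 starts before S5 ends → S5 and S7 overlap.
S6 starts after S5 ends.
S6 starts after S7 ends.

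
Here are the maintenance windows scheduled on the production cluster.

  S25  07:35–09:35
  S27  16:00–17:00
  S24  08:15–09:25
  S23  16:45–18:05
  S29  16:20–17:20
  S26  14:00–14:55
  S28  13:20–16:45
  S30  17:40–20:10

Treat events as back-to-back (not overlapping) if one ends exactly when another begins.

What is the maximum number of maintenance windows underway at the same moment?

Sweep the timeline, counting +1 at each start and −1 at each end (ends before starts at a tie):
07:35 start S25 → 1
08:15 start S24 → 2
09:25 end S24 → 1
09:35 end S25 → 0
13:20 start S28 → 1
14:00 start S26 → 2
14:55 end S26 → 1
16:00 start S27 → 2
16:20 start S29 → 3
16:45 end S28 → 2
16:45 start S23 → 3
17:00 end S27 → 2
17:20 end S29 → 1
17:40 start S30 → 2
18:05 end S23 → 1
20:10 end S30 → 0
Peak is 3, at 16:20 (S27, S28, S29).

3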